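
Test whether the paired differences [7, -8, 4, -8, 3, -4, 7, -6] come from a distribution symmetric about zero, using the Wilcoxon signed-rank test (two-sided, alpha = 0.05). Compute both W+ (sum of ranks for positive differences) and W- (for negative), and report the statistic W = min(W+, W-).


Step 1: Drop any zero differences (none here) and take |d_i|.
|d| = [7, 8, 4, 8, 3, 4, 7, 6]
Step 2: Midrank |d_i| (ties get averaged ranks).
ranks: |7|->5.5, |8|->7.5, |4|->2.5, |8|->7.5, |3|->1, |4|->2.5, |7|->5.5, |6|->4
Step 3: Attach original signs; sum ranks with positive sign and with negative sign.
W+ = 5.5 + 2.5 + 1 + 5.5 = 14.5
W- = 7.5 + 7.5 + 2.5 + 4 = 21.5
(Check: W+ + W- = 36 should equal n(n+1)/2 = 36.)
Step 4: Test statistic W = min(W+, W-) = 14.5.
Step 5: Ties in |d|, so use the tie-corrected normal approximation.
        E[W] = n(n+1)/4 = 8*9/4 = 18.
        Tie groups: |d|=4 (t=2), |d|=7 (t=2), |d|=8 (t=2); sum(t^3 - t) = 18.
        Var[W] = n(n+1)(2n+1)/24 - sum(t^3-t)/48 = 1224/24 - 18/48 = 50.625.
        z = (W - E[W]) / sqrt(Var[W]) = (14.5 - 18) / 7.1151 = -0.4919.
        Two-sided p = 2*Phi(z) = 0.622783.
Step 6: alpha = 0.05. fail to reject H0.

W+ = 14.5, W- = 21.5, W = min = 14.5, p = 0.622783, fail to reject H0.


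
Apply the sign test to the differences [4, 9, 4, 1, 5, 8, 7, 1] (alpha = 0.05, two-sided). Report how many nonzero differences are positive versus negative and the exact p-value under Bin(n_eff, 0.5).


Step 1: Discard zero differences. Original n = 8; n_eff = number of nonzero differences = 8.
Nonzero differences (with sign): +4, +9, +4, +1, +5, +8, +7, +1
Step 2: Count signs: positive = 8, negative = 0.
Step 3: Under H0: P(positive) = 0.5, so the number of positives S ~ Bin(8, 0.5).
Step 4: Two-sided exact p-value = sum of Bin(8,0.5) probabilities at or below the observed probability = 0.007812.
Step 5: alpha = 0.05. reject H0.

n_eff = 8, pos = 8, neg = 0, p = 0.007812, reject H0.


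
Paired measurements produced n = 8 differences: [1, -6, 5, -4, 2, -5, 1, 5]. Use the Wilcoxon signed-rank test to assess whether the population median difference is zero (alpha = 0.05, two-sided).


Step 1: Drop any zero differences (none here) and take |d_i|.
|d| = [1, 6, 5, 4, 2, 5, 1, 5]
Step 2: Midrank |d_i| (ties get averaged ranks).
ranks: |1|->1.5, |6|->8, |5|->6, |4|->4, |2|->3, |5|->6, |1|->1.5, |5|->6
Step 3: Attach original signs; sum ranks with positive sign and with negative sign.
W+ = 1.5 + 6 + 3 + 1.5 + 6 = 18
W- = 8 + 4 + 6 = 18
(Check: W+ + W- = 36 should equal n(n+1)/2 = 36.)
Step 4: Test statistic W = min(W+, W-) = 18.
Step 5: Ties in |d|, so use the tie-corrected normal approximation.
        E[W] = n(n+1)/4 = 8*9/4 = 18.
        Tie groups: |d|=1 (t=2), |d|=5 (t=3); sum(t^3 - t) = 30.
        Var[W] = n(n+1)(2n+1)/24 - sum(t^3-t)/48 = 1224/24 - 30/48 = 50.375.
        z = (W - E[W]) / sqrt(Var[W]) = (18 - 18) / 7.0975 = 0.0000.
        Two-sided p = 2*Phi(z) = 1.000000.
Step 6: alpha = 0.05. fail to reject H0.

W+ = 18, W- = 18, W = min = 18, p = 1.000000, fail to reject H0.


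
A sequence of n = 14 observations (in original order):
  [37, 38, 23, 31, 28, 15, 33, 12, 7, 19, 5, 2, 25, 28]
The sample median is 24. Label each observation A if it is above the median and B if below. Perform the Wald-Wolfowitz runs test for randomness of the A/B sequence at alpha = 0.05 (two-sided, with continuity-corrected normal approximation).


Step 1: Compute median = 24; label A = above, B = below.
Labels in order: AABAABABBBBBAA  (n_A = 7, n_B = 7)
Step 2: Count runs R = 7.
Step 3: Under H0 (random ordering), E[R] = 2*n_A*n_B/(n_A+n_B) + 1 = 2*7*7/14 + 1 = 8.0000.
        Var[R] = 2*n_A*n_B*(2*n_A*n_B - n_A - n_B) / ((n_A+n_B)^2 * (n_A+n_B-1)) = 8232/2548 = 3.2308.
        SD[R] = 1.7974.
Step 4: Continuity-corrected z = (R + 0.5 - E[R]) / SD[R] = (7 + 0.5 - 8.0000) / 1.7974 = -0.2782.
Step 5: Two-sided p-value via normal approximation = 2*(1 - Phi(|z|)) = 0.780879.
Step 6: alpha = 0.05. fail to reject H0.

R = 7, z = -0.2782, p = 0.780879, fail to reject H0.


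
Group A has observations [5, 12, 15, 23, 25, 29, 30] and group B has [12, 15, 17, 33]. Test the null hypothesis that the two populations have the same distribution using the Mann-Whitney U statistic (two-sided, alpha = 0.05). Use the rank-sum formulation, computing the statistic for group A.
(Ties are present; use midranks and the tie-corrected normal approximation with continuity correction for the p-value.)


Step 1: Combine and sort all 11 observations; assign midranks.
sorted (value, group): (5,X), (12,X), (12,Y), (15,X), (15,Y), (17,Y), (23,X), (25,X), (29,X), (30,X), (33,Y)
ranks: 5->1, 12->2.5, 12->2.5, 15->4.5, 15->4.5, 17->6, 23->7, 25->8, 29->9, 30->10, 33->11
Step 2: Rank sum for X: R1 = 1 + 2.5 + 4.5 + 7 + 8 + 9 + 10 = 42.
Step 3: U_X = R1 - n1(n1+1)/2 = 42 - 7*8/2 = 42 - 28 = 14.
       U_Y = n1*n2 - U_X = 28 - 14 = 14.
Step 4: Ties are present, so use the tie-corrected normal approximation (with continuity correction) for the p-value.
Step 5: p-value = 1.000000; compare to alpha = 0.05. fail to reject H0.

U_X = 14, p = 1.000000, fail to reject H0 at alpha = 0.05.


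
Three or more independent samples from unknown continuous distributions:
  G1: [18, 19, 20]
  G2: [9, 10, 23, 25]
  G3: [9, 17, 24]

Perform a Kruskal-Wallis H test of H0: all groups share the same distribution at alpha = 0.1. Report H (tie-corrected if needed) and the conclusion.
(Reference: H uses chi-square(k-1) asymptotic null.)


Step 1: Combine all N = 10 observations and assign midranks.
sorted (value, group, rank): (9,G2,1.5), (9,G3,1.5), (10,G2,3), (17,G3,4), (18,G1,5), (19,G1,6), (20,G1,7), (23,G2,8), (24,G3,9), (25,G2,10)
Step 2: Sum ranks within each group.
R_1 = 18 (n_1 = 3)
R_2 = 22.5 (n_2 = 4)
R_3 = 14.5 (n_3 = 3)
Step 3: H = 12/(N(N+1)) * sum(R_i^2/n_i) - 3(N+1)
     = 12/(10*11) * (18^2/3 + 22.5^2/4 + 14.5^2/3) - 3*11
     = 0.109091 * 304.646 - 33
     = 0.234091.
Step 4: Ties present; correction factor C = 1 - 6/(10^3 - 10) = 0.993939. Corrected H = 0.234091 / 0.993939 = 0.235518.
Step 5: Under H0, H ~ chi^2(2); p-value = 0.888910.
Step 6: alpha = 0.1. fail to reject H0.

H = 0.2355, df = 2, p = 0.888910, fail to reject H0.


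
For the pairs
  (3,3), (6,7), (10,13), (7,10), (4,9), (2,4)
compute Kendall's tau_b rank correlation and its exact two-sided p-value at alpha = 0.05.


Step 1: Enumerate the 15 unordered pairs (i,j) with i<j and classify each by sign(x_j-x_i) * sign(y_j-y_i).
  (1,2):dx=+3,dy=+4->C; (1,3):dx=+7,dy=+10->C; (1,4):dx=+4,dy=+7->C; (1,5):dx=+1,dy=+6->C
  (1,6):dx=-1,dy=+1->D; (2,3):dx=+4,dy=+6->C; (2,4):dx=+1,dy=+3->C; (2,5):dx=-2,dy=+2->D
  (2,6):dx=-4,dy=-3->C; (3,4):dx=-3,dy=-3->C; (3,5):dx=-6,dy=-4->C; (3,6):dx=-8,dy=-9->C
  (4,5):dx=-3,dy=-1->C; (4,6):dx=-5,dy=-6->C; (5,6):dx=-2,dy=-5->C
Step 2: C = 13, D = 2, total pairs = 15.
Step 3: tau = (C - D)/(n(n-1)/2) = (13 - 2)/15 = 0.733333.
Step 4: Exact two-sided p-value (enumerate n! = 720 permutations of y under H0): p = 0.055556.
Step 5: alpha = 0.05. fail to reject H0.

tau_b = 0.7333 (C=13, D=2), p = 0.055556, fail to reject H0.


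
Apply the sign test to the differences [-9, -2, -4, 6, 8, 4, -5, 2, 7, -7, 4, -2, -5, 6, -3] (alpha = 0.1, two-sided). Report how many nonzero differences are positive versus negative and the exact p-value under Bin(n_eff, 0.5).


Step 1: Discard zero differences. Original n = 15; n_eff = number of nonzero differences = 15.
Nonzero differences (with sign): -9, -2, -4, +6, +8, +4, -5, +2, +7, -7, +4, -2, -5, +6, -3
Step 2: Count signs: positive = 7, negative = 8.
Step 3: Under H0: P(positive) = 0.5, so the number of positives S ~ Bin(15, 0.5).
Step 4: Two-sided exact p-value = sum of Bin(15,0.5) probabilities at or below the observed probability = 1.000000.
Step 5: alpha = 0.1. fail to reject H0.

n_eff = 15, pos = 7, neg = 8, p = 1.000000, fail to reject H0.


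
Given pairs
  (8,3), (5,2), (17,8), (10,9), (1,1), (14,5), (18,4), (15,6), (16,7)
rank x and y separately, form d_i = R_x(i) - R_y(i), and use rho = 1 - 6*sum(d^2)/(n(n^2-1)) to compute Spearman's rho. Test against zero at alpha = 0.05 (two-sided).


Step 1: Rank x and y separately (midranks; no ties here).
rank(x): 8->3, 5->2, 17->8, 10->4, 1->1, 14->5, 18->9, 15->6, 16->7
rank(y): 3->3, 2->2, 8->8, 9->9, 1->1, 5->5, 4->4, 6->6, 7->7
Step 2: d_i = R_x(i) - R_y(i); compute d_i^2.
  (3-3)^2=0, (2-2)^2=0, (8-8)^2=0, (4-9)^2=25, (1-1)^2=0, (5-5)^2=0, (9-4)^2=25, (6-6)^2=0, (7-7)^2=0
sum(d^2) = 50.
Step 3: rho = 1 - 6*50 / (9*(9^2 - 1)) = 1 - 300/720 = 0.583333.
Step 4: Under H0, t = rho * sqrt((n-2)/(1-rho^2)) = 1.9001 ~ t(7).
Step 5: Two-sided p-value from the t-distribution with 7 df = 0.099186.
Step 6: alpha = 0.05. fail to reject H0.

rho = 0.5833, p = 0.099186, fail to reject H0 at alpha = 0.05.


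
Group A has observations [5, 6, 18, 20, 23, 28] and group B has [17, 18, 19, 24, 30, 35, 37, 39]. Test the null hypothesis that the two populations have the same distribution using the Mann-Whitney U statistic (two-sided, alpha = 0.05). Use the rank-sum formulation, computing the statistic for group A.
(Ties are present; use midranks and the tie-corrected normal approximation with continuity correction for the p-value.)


Step 1: Combine and sort all 14 observations; assign midranks.
sorted (value, group): (5,X), (6,X), (17,Y), (18,X), (18,Y), (19,Y), (20,X), (23,X), (24,Y), (28,X), (30,Y), (35,Y), (37,Y), (39,Y)
ranks: 5->1, 6->2, 17->3, 18->4.5, 18->4.5, 19->6, 20->7, 23->8, 24->9, 28->10, 30->11, 35->12, 37->13, 39->14
Step 2: Rank sum for X: R1 = 1 + 2 + 4.5 + 7 + 8 + 10 = 32.5.
Step 3: U_X = R1 - n1(n1+1)/2 = 32.5 - 6*7/2 = 32.5 - 21 = 11.5.
       U_Y = n1*n2 - U_X = 48 - 11.5 = 36.5.
Step 4: Ties are present, so use the tie-corrected normal approximation (with continuity correction) for the p-value.
Step 5: p-value = 0.120926; compare to alpha = 0.05. fail to reject H0.

U_X = 11.5, p = 0.120926, fail to reject H0 at alpha = 0.05.


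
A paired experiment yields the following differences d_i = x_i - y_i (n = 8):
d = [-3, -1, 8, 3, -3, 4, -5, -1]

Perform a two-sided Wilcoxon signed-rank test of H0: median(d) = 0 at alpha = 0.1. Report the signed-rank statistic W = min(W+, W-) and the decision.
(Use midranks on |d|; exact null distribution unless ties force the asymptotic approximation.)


Step 1: Drop any zero differences (none here) and take |d_i|.
|d| = [3, 1, 8, 3, 3, 4, 5, 1]
Step 2: Midrank |d_i| (ties get averaged ranks).
ranks: |3|->4, |1|->1.5, |8|->8, |3|->4, |3|->4, |4|->6, |5|->7, |1|->1.5
Step 3: Attach original signs; sum ranks with positive sign and with negative sign.
W+ = 8 + 4 + 6 = 18
W- = 4 + 1.5 + 4 + 7 + 1.5 = 18
(Check: W+ + W- = 36 should equal n(n+1)/2 = 36.)
Step 4: Test statistic W = min(W+, W-) = 18.
Step 5: Ties in |d|, so use the tie-corrected normal approximation.
        E[W] = n(n+1)/4 = 8*9/4 = 18.
        Tie groups: |d|=1 (t=2), |d|=3 (t=3); sum(t^3 - t) = 30.
        Var[W] = n(n+1)(2n+1)/24 - sum(t^3-t)/48 = 1224/24 - 30/48 = 50.375.
        z = (W - E[W]) / sqrt(Var[W]) = (18 - 18) / 7.0975 = 0.0000.
        Two-sided p = 2*Phi(z) = 1.000000.
Step 6: alpha = 0.1. fail to reject H0.

W+ = 18, W- = 18, W = min = 18, p = 1.000000, fail to reject H0.


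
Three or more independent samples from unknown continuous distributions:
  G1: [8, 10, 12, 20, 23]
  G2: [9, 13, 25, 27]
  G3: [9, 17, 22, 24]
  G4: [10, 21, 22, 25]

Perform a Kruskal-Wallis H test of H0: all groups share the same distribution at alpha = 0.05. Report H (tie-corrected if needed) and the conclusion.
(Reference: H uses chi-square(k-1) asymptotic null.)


Step 1: Combine all N = 17 observations and assign midranks.
sorted (value, group, rank): (8,G1,1), (9,G2,2.5), (9,G3,2.5), (10,G1,4.5), (10,G4,4.5), (12,G1,6), (13,G2,7), (17,G3,8), (20,G1,9), (21,G4,10), (22,G3,11.5), (22,G4,11.5), (23,G1,13), (24,G3,14), (25,G2,15.5), (25,G4,15.5), (27,G2,17)
Step 2: Sum ranks within each group.
R_1 = 33.5 (n_1 = 5)
R_2 = 42 (n_2 = 4)
R_3 = 36 (n_3 = 4)
R_4 = 41.5 (n_4 = 4)
Step 3: H = 12/(N(N+1)) * sum(R_i^2/n_i) - 3(N+1)
     = 12/(17*18) * (33.5^2/5 + 42^2/4 + 36^2/4 + 41.5^2/4) - 3*18
     = 0.039216 * 1420.01 - 54
     = 1.686765.
Step 4: Ties present; correction factor C = 1 - 24/(17^3 - 17) = 0.995098. Corrected H = 1.686765 / 0.995098 = 1.695074.
Step 5: Under H0, H ~ chi^2(3); p-value = 0.638030.
Step 6: alpha = 0.05. fail to reject H0.

H = 1.6951, df = 3, p = 0.638030, fail to reject H0.


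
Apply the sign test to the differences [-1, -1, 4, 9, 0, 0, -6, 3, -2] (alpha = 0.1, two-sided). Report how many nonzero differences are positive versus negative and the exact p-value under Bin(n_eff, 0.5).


Step 1: Discard zero differences. Original n = 9; n_eff = number of nonzero differences = 7.
Nonzero differences (with sign): -1, -1, +4, +9, -6, +3, -2
Step 2: Count signs: positive = 3, negative = 4.
Step 3: Under H0: P(positive) = 0.5, so the number of positives S ~ Bin(7, 0.5).
Step 4: Two-sided exact p-value = sum of Bin(7,0.5) probabilities at or below the observed probability = 1.000000.
Step 5: alpha = 0.1. fail to reject H0.

n_eff = 7, pos = 3, neg = 4, p = 1.000000, fail to reject H0.


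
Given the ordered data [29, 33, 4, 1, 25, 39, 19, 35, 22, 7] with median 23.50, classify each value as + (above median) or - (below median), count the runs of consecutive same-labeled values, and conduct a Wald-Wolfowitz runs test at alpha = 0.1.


Step 1: Compute median = 23.50; label A = above, B = below.
Labels in order: AABBAABABB  (n_A = 5, n_B = 5)
Step 2: Count runs R = 6.
Step 3: Under H0 (random ordering), E[R] = 2*n_A*n_B/(n_A+n_B) + 1 = 2*5*5/10 + 1 = 6.0000.
        Var[R] = 2*n_A*n_B*(2*n_A*n_B - n_A - n_B) / ((n_A+n_B)^2 * (n_A+n_B-1)) = 2000/900 = 2.2222.
        SD[R] = 1.4907.
Step 4: R = E[R], so z = 0 with no continuity correction.
Step 5: Two-sided p-value via normal approximation = 2*(1 - Phi(|z|)) = 1.000000.
Step 6: alpha = 0.1. fail to reject H0.

R = 6, z = 0.0000, p = 1.000000, fail to reject H0.


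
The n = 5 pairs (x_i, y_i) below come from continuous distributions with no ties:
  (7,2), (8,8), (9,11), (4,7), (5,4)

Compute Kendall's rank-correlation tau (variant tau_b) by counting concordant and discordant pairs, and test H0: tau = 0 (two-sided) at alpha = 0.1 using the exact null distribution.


Step 1: Enumerate the 10 unordered pairs (i,j) with i<j and classify each by sign(x_j-x_i) * sign(y_j-y_i).
  (1,2):dx=+1,dy=+6->C; (1,3):dx=+2,dy=+9->C; (1,4):dx=-3,dy=+5->D; (1,5):dx=-2,dy=+2->D
  (2,3):dx=+1,dy=+3->C; (2,4):dx=-4,dy=-1->C; (2,5):dx=-3,dy=-4->C; (3,4):dx=-5,dy=-4->C
  (3,5):dx=-4,dy=-7->C; (4,5):dx=+1,dy=-3->D
Step 2: C = 7, D = 3, total pairs = 10.
Step 3: tau = (C - D)/(n(n-1)/2) = (7 - 3)/10 = 0.400000.
Step 4: Exact two-sided p-value (enumerate n! = 120 permutations of y under H0): p = 0.483333.
Step 5: alpha = 0.1. fail to reject H0.

tau_b = 0.4000 (C=7, D=3), p = 0.483333, fail to reject H0.


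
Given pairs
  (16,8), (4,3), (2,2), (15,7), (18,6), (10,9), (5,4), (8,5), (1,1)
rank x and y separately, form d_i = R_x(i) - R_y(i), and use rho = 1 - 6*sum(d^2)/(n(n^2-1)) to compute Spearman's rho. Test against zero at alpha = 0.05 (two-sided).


Step 1: Rank x and y separately (midranks; no ties here).
rank(x): 16->8, 4->3, 2->2, 15->7, 18->9, 10->6, 5->4, 8->5, 1->1
rank(y): 8->8, 3->3, 2->2, 7->7, 6->6, 9->9, 4->4, 5->5, 1->1
Step 2: d_i = R_x(i) - R_y(i); compute d_i^2.
  (8-8)^2=0, (3-3)^2=0, (2-2)^2=0, (7-7)^2=0, (9-6)^2=9, (6-9)^2=9, (4-4)^2=0, (5-5)^2=0, (1-1)^2=0
sum(d^2) = 18.
Step 3: rho = 1 - 6*18 / (9*(9^2 - 1)) = 1 - 108/720 = 0.850000.
Step 4: Under H0, t = rho * sqrt((n-2)/(1-rho^2)) = 4.2691 ~ t(7).
Step 5: Two-sided p-value from the t-distribution with 7 df = 0.003705.
Step 6: alpha = 0.05. reject H0.

rho = 0.8500, p = 0.003705, reject H0 at alpha = 0.05.


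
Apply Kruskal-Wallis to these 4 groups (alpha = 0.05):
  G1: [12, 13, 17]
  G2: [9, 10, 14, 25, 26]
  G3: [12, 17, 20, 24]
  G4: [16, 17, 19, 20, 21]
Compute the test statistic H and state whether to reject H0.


Step 1: Combine all N = 17 observations and assign midranks.
sorted (value, group, rank): (9,G2,1), (10,G2,2), (12,G1,3.5), (12,G3,3.5), (13,G1,5), (14,G2,6), (16,G4,7), (17,G1,9), (17,G3,9), (17,G4,9), (19,G4,11), (20,G3,12.5), (20,G4,12.5), (21,G4,14), (24,G3,15), (25,G2,16), (26,G2,17)
Step 2: Sum ranks within each group.
R_1 = 17.5 (n_1 = 3)
R_2 = 42 (n_2 = 5)
R_3 = 40 (n_3 = 4)
R_4 = 53.5 (n_4 = 5)
Step 3: H = 12/(N(N+1)) * sum(R_i^2/n_i) - 3(N+1)
     = 12/(17*18) * (17.5^2/3 + 42^2/5 + 40^2/4 + 53.5^2/5) - 3*18
     = 0.039216 * 1427.33 - 54
     = 1.973856.
Step 4: Ties present; correction factor C = 1 - 36/(17^3 - 17) = 0.992647. Corrected H = 1.973856 / 0.992647 = 1.988477.
Step 5: Under H0, H ~ chi^2(3); p-value = 0.574802.
Step 6: alpha = 0.05. fail to reject H0.

H = 1.9885, df = 3, p = 0.574802, fail to reject H0.


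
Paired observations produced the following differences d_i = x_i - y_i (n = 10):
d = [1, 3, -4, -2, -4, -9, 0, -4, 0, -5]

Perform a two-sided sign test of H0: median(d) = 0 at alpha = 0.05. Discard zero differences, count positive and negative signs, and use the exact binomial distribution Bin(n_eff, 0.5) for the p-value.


Step 1: Discard zero differences. Original n = 10; n_eff = number of nonzero differences = 8.
Nonzero differences (with sign): +1, +3, -4, -2, -4, -9, -4, -5
Step 2: Count signs: positive = 2, negative = 6.
Step 3: Under H0: P(positive) = 0.5, so the number of positives S ~ Bin(8, 0.5).
Step 4: Two-sided exact p-value = sum of Bin(8,0.5) probabilities at or below the observed probability = 0.289062.
Step 5: alpha = 0.05. fail to reject H0.

n_eff = 8, pos = 2, neg = 6, p = 0.289062, fail to reject H0.


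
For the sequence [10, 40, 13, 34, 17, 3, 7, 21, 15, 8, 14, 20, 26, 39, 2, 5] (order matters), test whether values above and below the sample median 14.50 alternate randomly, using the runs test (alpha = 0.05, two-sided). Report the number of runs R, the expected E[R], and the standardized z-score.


Step 1: Compute median = 14.50; label A = above, B = below.
Labels in order: BABAABBAABBAAABB  (n_A = 8, n_B = 8)
Step 2: Count runs R = 9.
Step 3: Under H0 (random ordering), E[R] = 2*n_A*n_B/(n_A+n_B) + 1 = 2*8*8/16 + 1 = 9.0000.
        Var[R] = 2*n_A*n_B*(2*n_A*n_B - n_A - n_B) / ((n_A+n_B)^2 * (n_A+n_B-1)) = 14336/3840 = 3.7333.
        SD[R] = 1.9322.
Step 4: R = E[R], so z = 0 with no continuity correction.
Step 5: Two-sided p-value via normal approximation = 2*(1 - Phi(|z|)) = 1.000000.
Step 6: alpha = 0.05. fail to reject H0.

R = 9, z = 0.0000, p = 1.000000, fail to reject H0.


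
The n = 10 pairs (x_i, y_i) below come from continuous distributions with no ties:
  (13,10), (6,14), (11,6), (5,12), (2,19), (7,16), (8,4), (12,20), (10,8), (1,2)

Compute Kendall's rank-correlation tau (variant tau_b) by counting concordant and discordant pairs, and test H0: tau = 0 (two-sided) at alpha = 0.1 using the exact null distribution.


Step 1: Enumerate the 45 unordered pairs (i,j) with i<j and classify each by sign(x_j-x_i) * sign(y_j-y_i).
  (1,2):dx=-7,dy=+4->D; (1,3):dx=-2,dy=-4->C; (1,4):dx=-8,dy=+2->D; (1,5):dx=-11,dy=+9->D
  (1,6):dx=-6,dy=+6->D; (1,7):dx=-5,dy=-6->C; (1,8):dx=-1,dy=+10->D; (1,9):dx=-3,dy=-2->C
  (1,10):dx=-12,dy=-8->C; (2,3):dx=+5,dy=-8->D; (2,4):dx=-1,dy=-2->C; (2,5):dx=-4,dy=+5->D
  (2,6):dx=+1,dy=+2->C; (2,7):dx=+2,dy=-10->D; (2,8):dx=+6,dy=+6->C; (2,9):dx=+4,dy=-6->D
  (2,10):dx=-5,dy=-12->C; (3,4):dx=-6,dy=+6->D; (3,5):dx=-9,dy=+13->D; (3,6):dx=-4,dy=+10->D
  (3,7):dx=-3,dy=-2->C; (3,8):dx=+1,dy=+14->C; (3,9):dx=-1,dy=+2->D; (3,10):dx=-10,dy=-4->C
  (4,5):dx=-3,dy=+7->D; (4,6):dx=+2,dy=+4->C; (4,7):dx=+3,dy=-8->D; (4,8):dx=+7,dy=+8->C
  (4,9):dx=+5,dy=-4->D; (4,10):dx=-4,dy=-10->C; (5,6):dx=+5,dy=-3->D; (5,7):dx=+6,dy=-15->D
  (5,8):dx=+10,dy=+1->C; (5,9):dx=+8,dy=-11->D; (5,10):dx=-1,dy=-17->C; (6,7):dx=+1,dy=-12->D
  (6,8):dx=+5,dy=+4->C; (6,9):dx=+3,dy=-8->D; (6,10):dx=-6,dy=-14->C; (7,8):dx=+4,dy=+16->C
  (7,9):dx=+2,dy=+4->C; (7,10):dx=-7,dy=-2->C; (8,9):dx=-2,dy=-12->C; (8,10):dx=-11,dy=-18->C
  (9,10):dx=-9,dy=-6->C
Step 2: C = 24, D = 21, total pairs = 45.
Step 3: tau = (C - D)/(n(n-1)/2) = (24 - 21)/45 = 0.066667.
Step 4: Exact two-sided p-value (enumerate n! = 3628800 permutations of y under H0): p = 0.861801.
Step 5: alpha = 0.1. fail to reject H0.

tau_b = 0.0667 (C=24, D=21), p = 0.861801, fail to reject H0.


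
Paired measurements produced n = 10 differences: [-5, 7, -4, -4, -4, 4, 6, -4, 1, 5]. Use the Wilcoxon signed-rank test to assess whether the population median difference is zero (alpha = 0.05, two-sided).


Step 1: Drop any zero differences (none here) and take |d_i|.
|d| = [5, 7, 4, 4, 4, 4, 6, 4, 1, 5]
Step 2: Midrank |d_i| (ties get averaged ranks).
ranks: |5|->7.5, |7|->10, |4|->4, |4|->4, |4|->4, |4|->4, |6|->9, |4|->4, |1|->1, |5|->7.5
Step 3: Attach original signs; sum ranks with positive sign and with negative sign.
W+ = 10 + 4 + 9 + 1 + 7.5 = 31.5
W- = 7.5 + 4 + 4 + 4 + 4 = 23.5
(Check: W+ + W- = 55 should equal n(n+1)/2 = 55.)
Step 4: Test statistic W = min(W+, W-) = 23.5.
Step 5: Ties in |d|, so use the tie-corrected normal approximation.
        E[W] = n(n+1)/4 = 10*11/4 = 27.5.
        Tie groups: |d|=4 (t=5), |d|=5 (t=2); sum(t^3 - t) = 126.
        Var[W] = n(n+1)(2n+1)/24 - sum(t^3-t)/48 = 2310/24 - 126/48 = 93.625.
        z = (W - E[W]) / sqrt(Var[W]) = (23.5 - 27.5) / 9.6760 = -0.4134.
        Two-sided p = 2*Phi(z) = 0.679318.
Step 6: alpha = 0.05. fail to reject H0.

W+ = 31.5, W- = 23.5, W = min = 23.5, p = 0.679318, fail to reject H0.


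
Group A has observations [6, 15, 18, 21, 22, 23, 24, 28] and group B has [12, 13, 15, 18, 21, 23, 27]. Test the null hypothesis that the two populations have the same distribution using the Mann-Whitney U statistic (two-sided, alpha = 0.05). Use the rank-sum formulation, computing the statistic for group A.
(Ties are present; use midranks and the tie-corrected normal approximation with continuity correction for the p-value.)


Step 1: Combine and sort all 15 observations; assign midranks.
sorted (value, group): (6,X), (12,Y), (13,Y), (15,X), (15,Y), (18,X), (18,Y), (21,X), (21,Y), (22,X), (23,X), (23,Y), (24,X), (27,Y), (28,X)
ranks: 6->1, 12->2, 13->3, 15->4.5, 15->4.5, 18->6.5, 18->6.5, 21->8.5, 21->8.5, 22->10, 23->11.5, 23->11.5, 24->13, 27->14, 28->15
Step 2: Rank sum for X: R1 = 1 + 4.5 + 6.5 + 8.5 + 10 + 11.5 + 13 + 15 = 70.
Step 3: U_X = R1 - n1(n1+1)/2 = 70 - 8*9/2 = 70 - 36 = 34.
       U_Y = n1*n2 - U_X = 56 - 34 = 22.
Step 4: Ties are present, so use the tie-corrected normal approximation (with continuity correction) for the p-value.
Step 5: p-value = 0.522962; compare to alpha = 0.05. fail to reject H0.

U_X = 34, p = 0.522962, fail to reject H0 at alpha = 0.05.


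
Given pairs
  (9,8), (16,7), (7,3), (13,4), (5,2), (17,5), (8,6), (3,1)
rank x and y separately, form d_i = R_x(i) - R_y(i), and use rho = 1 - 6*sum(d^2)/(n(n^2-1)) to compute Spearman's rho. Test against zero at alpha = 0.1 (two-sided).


Step 1: Rank x and y separately (midranks; no ties here).
rank(x): 9->5, 16->7, 7->3, 13->6, 5->2, 17->8, 8->4, 3->1
rank(y): 8->8, 7->7, 3->3, 4->4, 2->2, 5->5, 6->6, 1->1
Step 2: d_i = R_x(i) - R_y(i); compute d_i^2.
  (5-8)^2=9, (7-7)^2=0, (3-3)^2=0, (6-4)^2=4, (2-2)^2=0, (8-5)^2=9, (4-6)^2=4, (1-1)^2=0
sum(d^2) = 26.
Step 3: rho = 1 - 6*26 / (8*(8^2 - 1)) = 1 - 156/504 = 0.690476.
Step 4: Under H0, t = rho * sqrt((n-2)/(1-rho^2)) = 2.3382 ~ t(6).
Step 5: Two-sided p-value from the t-distribution with 6 df = 0.057990.
Step 6: alpha = 0.1. reject H0.

rho = 0.6905, p = 0.057990, reject H0 at alpha = 0.1.


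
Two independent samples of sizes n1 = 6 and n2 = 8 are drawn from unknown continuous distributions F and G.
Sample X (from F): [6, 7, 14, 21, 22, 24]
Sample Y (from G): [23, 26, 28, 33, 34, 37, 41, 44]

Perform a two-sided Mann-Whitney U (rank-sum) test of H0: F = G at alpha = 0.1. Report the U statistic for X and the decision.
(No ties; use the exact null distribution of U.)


Step 1: Combine and sort all 14 observations; assign midranks.
sorted (value, group): (6,X), (7,X), (14,X), (21,X), (22,X), (23,Y), (24,X), (26,Y), (28,Y), (33,Y), (34,Y), (37,Y), (41,Y), (44,Y)
ranks: 6->1, 7->2, 14->3, 21->4, 22->5, 23->6, 24->7, 26->8, 28->9, 33->10, 34->11, 37->12, 41->13, 44->14
Step 2: Rank sum for X: R1 = 1 + 2 + 3 + 4 + 5 + 7 = 22.
Step 3: U_X = R1 - n1(n1+1)/2 = 22 - 6*7/2 = 22 - 21 = 1.
       U_Y = n1*n2 - U_X = 48 - 1 = 47.
Step 4: No ties, so the exact null distribution of U (based on enumerating the C(14,6) = 3003 equally likely rank assignments) gives the two-sided p-value.
Step 5: p-value = 0.001332; compare to alpha = 0.1. reject H0.

U_X = 1, p = 0.001332, reject H0 at alpha = 0.1.


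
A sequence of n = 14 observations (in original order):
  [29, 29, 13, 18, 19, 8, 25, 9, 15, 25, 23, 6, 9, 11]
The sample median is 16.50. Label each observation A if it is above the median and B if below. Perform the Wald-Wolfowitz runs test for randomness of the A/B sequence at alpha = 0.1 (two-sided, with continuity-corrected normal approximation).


Step 1: Compute median = 16.50; label A = above, B = below.
Labels in order: AABAABABBAABBB  (n_A = 7, n_B = 7)
Step 2: Count runs R = 8.
Step 3: Under H0 (random ordering), E[R] = 2*n_A*n_B/(n_A+n_B) + 1 = 2*7*7/14 + 1 = 8.0000.
        Var[R] = 2*n_A*n_B*(2*n_A*n_B - n_A - n_B) / ((n_A+n_B)^2 * (n_A+n_B-1)) = 8232/2548 = 3.2308.
        SD[R] = 1.7974.
Step 4: R = E[R], so z = 0 with no continuity correction.
Step 5: Two-sided p-value via normal approximation = 2*(1 - Phi(|z|)) = 1.000000.
Step 6: alpha = 0.1. fail to reject H0.

R = 8, z = 0.0000, p = 1.000000, fail to reject H0.


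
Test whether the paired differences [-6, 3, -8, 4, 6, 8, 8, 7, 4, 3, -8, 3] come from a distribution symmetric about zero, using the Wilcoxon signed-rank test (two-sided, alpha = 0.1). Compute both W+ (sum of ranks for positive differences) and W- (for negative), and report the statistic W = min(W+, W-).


Step 1: Drop any zero differences (none here) and take |d_i|.
|d| = [6, 3, 8, 4, 6, 8, 8, 7, 4, 3, 8, 3]
Step 2: Midrank |d_i| (ties get averaged ranks).
ranks: |6|->6.5, |3|->2, |8|->10.5, |4|->4.5, |6|->6.5, |8|->10.5, |8|->10.5, |7|->8, |4|->4.5, |3|->2, |8|->10.5, |3|->2
Step 3: Attach original signs; sum ranks with positive sign and with negative sign.
W+ = 2 + 4.5 + 6.5 + 10.5 + 10.5 + 8 + 4.5 + 2 + 2 = 50.5
W- = 6.5 + 10.5 + 10.5 = 27.5
(Check: W+ + W- = 78 should equal n(n+1)/2 = 78.)
Step 4: Test statistic W = min(W+, W-) = 27.5.
Step 5: Ties in |d|, so use the tie-corrected normal approximation.
        E[W] = n(n+1)/4 = 12*13/4 = 39.
        Tie groups: |d|=3 (t=3), |d|=4 (t=2), |d|=6 (t=2), |d|=8 (t=4); sum(t^3 - t) = 96.
        Var[W] = n(n+1)(2n+1)/24 - sum(t^3-t)/48 = 3900/24 - 96/48 = 160.5.
        z = (W - E[W]) / sqrt(Var[W]) = (27.5 - 39) / 12.6689 = -0.9077.
        Two-sided p = 2*Phi(z) = 0.364017.
Step 6: alpha = 0.1. fail to reject H0.

W+ = 50.5, W- = 27.5, W = min = 27.5, p = 0.364017, fail to reject H0.


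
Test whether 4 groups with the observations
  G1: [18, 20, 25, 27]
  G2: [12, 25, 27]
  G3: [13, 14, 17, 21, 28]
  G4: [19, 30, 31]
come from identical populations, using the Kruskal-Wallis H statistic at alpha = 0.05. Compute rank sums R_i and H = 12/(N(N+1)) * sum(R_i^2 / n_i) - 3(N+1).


Step 1: Combine all N = 15 observations and assign midranks.
sorted (value, group, rank): (12,G2,1), (13,G3,2), (14,G3,3), (17,G3,4), (18,G1,5), (19,G4,6), (20,G1,7), (21,G3,8), (25,G1,9.5), (25,G2,9.5), (27,G1,11.5), (27,G2,11.5), (28,G3,13), (30,G4,14), (31,G4,15)
Step 2: Sum ranks within each group.
R_1 = 33 (n_1 = 4)
R_2 = 22 (n_2 = 3)
R_3 = 30 (n_3 = 5)
R_4 = 35 (n_4 = 3)
Step 3: H = 12/(N(N+1)) * sum(R_i^2/n_i) - 3(N+1)
     = 12/(15*16) * (33^2/4 + 22^2/3 + 30^2/5 + 35^2/3) - 3*16
     = 0.050000 * 1021.92 - 48
     = 3.095833.
Step 4: Ties present; correction factor C = 1 - 12/(15^3 - 15) = 0.996429. Corrected H = 3.095833 / 0.996429 = 3.106930.
Step 5: Under H0, H ~ chi^2(3); p-value = 0.375431.
Step 6: alpha = 0.05. fail to reject H0.

H = 3.1069, df = 3, p = 0.375431, fail to reject H0.


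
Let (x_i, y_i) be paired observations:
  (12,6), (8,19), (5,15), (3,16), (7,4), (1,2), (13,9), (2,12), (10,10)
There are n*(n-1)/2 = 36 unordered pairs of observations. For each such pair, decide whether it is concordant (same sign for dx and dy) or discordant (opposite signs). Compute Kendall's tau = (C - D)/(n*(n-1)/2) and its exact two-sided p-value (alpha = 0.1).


Step 1: Enumerate the 36 unordered pairs (i,j) with i<j and classify each by sign(x_j-x_i) * sign(y_j-y_i).
  (1,2):dx=-4,dy=+13->D; (1,3):dx=-7,dy=+9->D; (1,4):dx=-9,dy=+10->D; (1,5):dx=-5,dy=-2->C
  (1,6):dx=-11,dy=-4->C; (1,7):dx=+1,dy=+3->C; (1,8):dx=-10,dy=+6->D; (1,9):dx=-2,dy=+4->D
  (2,3):dx=-3,dy=-4->C; (2,4):dx=-5,dy=-3->C; (2,5):dx=-1,dy=-15->C; (2,6):dx=-7,dy=-17->C
  (2,7):dx=+5,dy=-10->D; (2,8):dx=-6,dy=-7->C; (2,9):dx=+2,dy=-9->D; (3,4):dx=-2,dy=+1->D
  (3,5):dx=+2,dy=-11->D; (3,6):dx=-4,dy=-13->C; (3,7):dx=+8,dy=-6->D; (3,8):dx=-3,dy=-3->C
  (3,9):dx=+5,dy=-5->D; (4,5):dx=+4,dy=-12->D; (4,6):dx=-2,dy=-14->C; (4,7):dx=+10,dy=-7->D
  (4,8):dx=-1,dy=-4->C; (4,9):dx=+7,dy=-6->D; (5,6):dx=-6,dy=-2->C; (5,7):dx=+6,dy=+5->C
  (5,8):dx=-5,dy=+8->D; (5,9):dx=+3,dy=+6->C; (6,7):dx=+12,dy=+7->C; (6,8):dx=+1,dy=+10->C
  (6,9):dx=+9,dy=+8->C; (7,8):dx=-11,dy=+3->D; (7,9):dx=-3,dy=+1->D; (8,9):dx=+8,dy=-2->D
Step 2: C = 18, D = 18, total pairs = 36.
Step 3: tau = (C - D)/(n(n-1)/2) = (18 - 18)/36 = 0.000000.
Step 4: Exact two-sided p-value (enumerate n! = 362880 permutations of y under H0): p = 1.000000.
Step 5: alpha = 0.1. fail to reject H0.

tau_b = 0.0000 (C=18, D=18), p = 1.000000, fail to reject H0.


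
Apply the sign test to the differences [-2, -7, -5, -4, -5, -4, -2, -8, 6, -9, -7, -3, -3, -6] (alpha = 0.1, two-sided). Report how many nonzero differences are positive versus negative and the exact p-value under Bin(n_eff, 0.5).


Step 1: Discard zero differences. Original n = 14; n_eff = number of nonzero differences = 14.
Nonzero differences (with sign): -2, -7, -5, -4, -5, -4, -2, -8, +6, -9, -7, -3, -3, -6
Step 2: Count signs: positive = 1, negative = 13.
Step 3: Under H0: P(positive) = 0.5, so the number of positives S ~ Bin(14, 0.5).
Step 4: Two-sided exact p-value = sum of Bin(14,0.5) probabilities at or below the observed probability = 0.001831.
Step 5: alpha = 0.1. reject H0.

n_eff = 14, pos = 1, neg = 13, p = 0.001831, reject H0.


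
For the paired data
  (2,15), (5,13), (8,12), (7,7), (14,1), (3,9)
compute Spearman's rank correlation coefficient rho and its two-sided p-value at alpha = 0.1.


Step 1: Rank x and y separately (midranks; no ties here).
rank(x): 2->1, 5->3, 8->5, 7->4, 14->6, 3->2
rank(y): 15->6, 13->5, 12->4, 7->2, 1->1, 9->3
Step 2: d_i = R_x(i) - R_y(i); compute d_i^2.
  (1-6)^2=25, (3-5)^2=4, (5-4)^2=1, (4-2)^2=4, (6-1)^2=25, (2-3)^2=1
sum(d^2) = 60.
Step 3: rho = 1 - 6*60 / (6*(6^2 - 1)) = 1 - 360/210 = -0.714286.
Step 4: Under H0, t = rho * sqrt((n-2)/(1-rho^2)) = -2.0412 ~ t(4).
Step 5: Two-sided p-value from the t-distribution with 4 df = 0.110787.
Step 6: alpha = 0.1. fail to reject H0.

rho = -0.7143, p = 0.110787, fail to reject H0 at alpha = 0.1.


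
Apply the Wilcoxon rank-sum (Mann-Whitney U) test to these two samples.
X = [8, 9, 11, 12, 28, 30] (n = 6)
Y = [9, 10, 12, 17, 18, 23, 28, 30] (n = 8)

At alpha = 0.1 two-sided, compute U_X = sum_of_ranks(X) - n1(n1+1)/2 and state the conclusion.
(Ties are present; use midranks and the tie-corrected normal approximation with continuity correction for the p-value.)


Step 1: Combine and sort all 14 observations; assign midranks.
sorted (value, group): (8,X), (9,X), (9,Y), (10,Y), (11,X), (12,X), (12,Y), (17,Y), (18,Y), (23,Y), (28,X), (28,Y), (30,X), (30,Y)
ranks: 8->1, 9->2.5, 9->2.5, 10->4, 11->5, 12->6.5, 12->6.5, 17->8, 18->9, 23->10, 28->11.5, 28->11.5, 30->13.5, 30->13.5
Step 2: Rank sum for X: R1 = 1 + 2.5 + 5 + 6.5 + 11.5 + 13.5 = 40.
Step 3: U_X = R1 - n1(n1+1)/2 = 40 - 6*7/2 = 40 - 21 = 19.
       U_Y = n1*n2 - U_X = 48 - 19 = 29.
Step 4: Ties are present, so use the tie-corrected normal approximation (with continuity correction) for the p-value.
Step 5: p-value = 0.559545; compare to alpha = 0.1. fail to reject H0.

U_X = 19, p = 0.559545, fail to reject H0 at alpha = 0.1.


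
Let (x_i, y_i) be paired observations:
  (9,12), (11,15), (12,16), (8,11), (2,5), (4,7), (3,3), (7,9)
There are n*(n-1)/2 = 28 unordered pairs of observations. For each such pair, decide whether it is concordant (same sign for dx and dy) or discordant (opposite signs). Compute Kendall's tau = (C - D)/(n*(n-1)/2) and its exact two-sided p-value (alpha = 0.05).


Step 1: Enumerate the 28 unordered pairs (i,j) with i<j and classify each by sign(x_j-x_i) * sign(y_j-y_i).
  (1,2):dx=+2,dy=+3->C; (1,3):dx=+3,dy=+4->C; (1,4):dx=-1,dy=-1->C; (1,5):dx=-7,dy=-7->C
  (1,6):dx=-5,dy=-5->C; (1,7):dx=-6,dy=-9->C; (1,8):dx=-2,dy=-3->C; (2,3):dx=+1,dy=+1->C
  (2,4):dx=-3,dy=-4->C; (2,5):dx=-9,dy=-10->C; (2,6):dx=-7,dy=-8->C; (2,7):dx=-8,dy=-12->C
  (2,8):dx=-4,dy=-6->C; (3,4):dx=-4,dy=-5->C; (3,5):dx=-10,dy=-11->C; (3,6):dx=-8,dy=-9->C
  (3,7):dx=-9,dy=-13->C; (3,8):dx=-5,dy=-7->C; (4,5):dx=-6,dy=-6->C; (4,6):dx=-4,dy=-4->C
  (4,7):dx=-5,dy=-8->C; (4,8):dx=-1,dy=-2->C; (5,6):dx=+2,dy=+2->C; (5,7):dx=+1,dy=-2->D
  (5,8):dx=+5,dy=+4->C; (6,7):dx=-1,dy=-4->C; (6,8):dx=+3,dy=+2->C; (7,8):dx=+4,dy=+6->C
Step 2: C = 27, D = 1, total pairs = 28.
Step 3: tau = (C - D)/(n(n-1)/2) = (27 - 1)/28 = 0.928571.
Step 4: Exact two-sided p-value (enumerate n! = 40320 permutations of y under H0): p = 0.000397.
Step 5: alpha = 0.05. reject H0.

tau_b = 0.9286 (C=27, D=1), p = 0.000397, reject H0.


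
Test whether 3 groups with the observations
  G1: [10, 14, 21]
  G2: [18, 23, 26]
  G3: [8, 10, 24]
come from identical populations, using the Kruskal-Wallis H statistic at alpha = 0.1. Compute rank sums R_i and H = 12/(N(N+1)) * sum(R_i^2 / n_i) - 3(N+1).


Step 1: Combine all N = 9 observations and assign midranks.
sorted (value, group, rank): (8,G3,1), (10,G1,2.5), (10,G3,2.5), (14,G1,4), (18,G2,5), (21,G1,6), (23,G2,7), (24,G3,8), (26,G2,9)
Step 2: Sum ranks within each group.
R_1 = 12.5 (n_1 = 3)
R_2 = 21 (n_2 = 3)
R_3 = 11.5 (n_3 = 3)
Step 3: H = 12/(N(N+1)) * sum(R_i^2/n_i) - 3(N+1)
     = 12/(9*10) * (12.5^2/3 + 21^2/3 + 11.5^2/3) - 3*10
     = 0.133333 * 243.167 - 30
     = 2.422222.
Step 4: Ties present; correction factor C = 1 - 6/(9^3 - 9) = 0.991667. Corrected H = 2.422222 / 0.991667 = 2.442577.
Step 5: Under H0, H ~ chi^2(2); p-value = 0.294850.
Step 6: alpha = 0.1. fail to reject H0.

H = 2.4426, df = 2, p = 0.294850, fail to reject H0.


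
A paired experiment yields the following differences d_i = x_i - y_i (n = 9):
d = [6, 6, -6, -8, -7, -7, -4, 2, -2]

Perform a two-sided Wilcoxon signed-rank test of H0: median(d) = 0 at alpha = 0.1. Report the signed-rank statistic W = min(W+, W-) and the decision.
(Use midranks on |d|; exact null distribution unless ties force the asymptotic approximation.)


Step 1: Drop any zero differences (none here) and take |d_i|.
|d| = [6, 6, 6, 8, 7, 7, 4, 2, 2]
Step 2: Midrank |d_i| (ties get averaged ranks).
ranks: |6|->5, |6|->5, |6|->5, |8|->9, |7|->7.5, |7|->7.5, |4|->3, |2|->1.5, |2|->1.5
Step 3: Attach original signs; sum ranks with positive sign and with negative sign.
W+ = 5 + 5 + 1.5 = 11.5
W- = 5 + 9 + 7.5 + 7.5 + 3 + 1.5 = 33.5
(Check: W+ + W- = 45 should equal n(n+1)/2 = 45.)
Step 4: Test statistic W = min(W+, W-) = 11.5.
Step 5: Ties in |d|, so use the tie-corrected normal approximation.
        E[W] = n(n+1)/4 = 9*10/4 = 22.5.
        Tie groups: |d|=2 (t=2), |d|=6 (t=3), |d|=7 (t=2); sum(t^3 - t) = 36.
        Var[W] = n(n+1)(2n+1)/24 - sum(t^3-t)/48 = 1710/24 - 36/48 = 70.5.
        z = (W - E[W]) / sqrt(Var[W]) = (11.5 - 22.5) / 8.3964 = -1.3101.
        Two-sided p = 2*Phi(z) = 0.190168.
Step 6: alpha = 0.1. fail to reject H0.

W+ = 11.5, W- = 33.5, W = min = 11.5, p = 0.190168, fail to reject H0.


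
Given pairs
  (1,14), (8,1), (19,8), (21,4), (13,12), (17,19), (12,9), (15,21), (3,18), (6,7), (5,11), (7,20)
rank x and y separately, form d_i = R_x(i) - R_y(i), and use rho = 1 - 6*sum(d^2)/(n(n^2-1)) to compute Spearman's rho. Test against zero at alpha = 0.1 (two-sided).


Step 1: Rank x and y separately (midranks; no ties here).
rank(x): 1->1, 8->6, 19->11, 21->12, 13->8, 17->10, 12->7, 15->9, 3->2, 6->4, 5->3, 7->5
rank(y): 14->8, 1->1, 8->4, 4->2, 12->7, 19->10, 9->5, 21->12, 18->9, 7->3, 11->6, 20->11
Step 2: d_i = R_x(i) - R_y(i); compute d_i^2.
  (1-8)^2=49, (6-1)^2=25, (11-4)^2=49, (12-2)^2=100, (8-7)^2=1, (10-10)^2=0, (7-5)^2=4, (9-12)^2=9, (2-9)^2=49, (4-3)^2=1, (3-6)^2=9, (5-11)^2=36
sum(d^2) = 332.
Step 3: rho = 1 - 6*332 / (12*(12^2 - 1)) = 1 - 1992/1716 = -0.160839.
Step 4: Under H0, t = rho * sqrt((n-2)/(1-rho^2)) = -0.5153 ~ t(10).
Step 5: Two-sided p-value from the t-distribution with 10 df = 0.617523.
Step 6: alpha = 0.1. fail to reject H0.

rho = -0.1608, p = 0.617523, fail to reject H0 at alpha = 0.1.


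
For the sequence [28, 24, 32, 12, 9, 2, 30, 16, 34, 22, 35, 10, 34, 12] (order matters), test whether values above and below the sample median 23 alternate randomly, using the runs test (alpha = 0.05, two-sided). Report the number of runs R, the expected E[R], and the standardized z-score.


Step 1: Compute median = 23; label A = above, B = below.
Labels in order: AAABBBABABABAB  (n_A = 7, n_B = 7)
Step 2: Count runs R = 10.
Step 3: Under H0 (random ordering), E[R] = 2*n_A*n_B/(n_A+n_B) + 1 = 2*7*7/14 + 1 = 8.0000.
        Var[R] = 2*n_A*n_B*(2*n_A*n_B - n_A - n_B) / ((n_A+n_B)^2 * (n_A+n_B-1)) = 8232/2548 = 3.2308.
        SD[R] = 1.7974.
Step 4: Continuity-corrected z = (R - 0.5 - E[R]) / SD[R] = (10 - 0.5 - 8.0000) / 1.7974 = 0.8345.
Step 5: Two-sided p-value via normal approximation = 2*(1 - Phi(|z|)) = 0.403986.
Step 6: alpha = 0.05. fail to reject H0.

R = 10, z = 0.8345, p = 0.403986, fail to reject H0.


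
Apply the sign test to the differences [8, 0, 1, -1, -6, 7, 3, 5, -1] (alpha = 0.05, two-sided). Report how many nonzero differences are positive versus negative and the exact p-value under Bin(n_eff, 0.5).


Step 1: Discard zero differences. Original n = 9; n_eff = number of nonzero differences = 8.
Nonzero differences (with sign): +8, +1, -1, -6, +7, +3, +5, -1
Step 2: Count signs: positive = 5, negative = 3.
Step 3: Under H0: P(positive) = 0.5, so the number of positives S ~ Bin(8, 0.5).
Step 4: Two-sided exact p-value = sum of Bin(8,0.5) probabilities at or below the observed probability = 0.726562.
Step 5: alpha = 0.05. fail to reject H0.

n_eff = 8, pos = 5, neg = 3, p = 0.726562, fail to reject H0.


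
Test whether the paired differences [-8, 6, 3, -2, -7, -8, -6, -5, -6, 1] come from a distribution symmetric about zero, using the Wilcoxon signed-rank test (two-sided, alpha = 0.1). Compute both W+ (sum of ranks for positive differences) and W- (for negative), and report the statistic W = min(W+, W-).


Step 1: Drop any zero differences (none here) and take |d_i|.
|d| = [8, 6, 3, 2, 7, 8, 6, 5, 6, 1]
Step 2: Midrank |d_i| (ties get averaged ranks).
ranks: |8|->9.5, |6|->6, |3|->3, |2|->2, |7|->8, |8|->9.5, |6|->6, |5|->4, |6|->6, |1|->1
Step 3: Attach original signs; sum ranks with positive sign and with negative sign.
W+ = 6 + 3 + 1 = 10
W- = 9.5 + 2 + 8 + 9.5 + 6 + 4 + 6 = 45
(Check: W+ + W- = 55 should equal n(n+1)/2 = 55.)
Step 4: Test statistic W = min(W+, W-) = 10.
Step 5: Ties in |d|, so use the tie-corrected normal approximation.
        E[W] = n(n+1)/4 = 10*11/4 = 27.5.
        Tie groups: |d|=6 (t=3), |d|=8 (t=2); sum(t^3 - t) = 30.
        Var[W] = n(n+1)(2n+1)/24 - sum(t^3-t)/48 = 2310/24 - 30/48 = 95.625.
        z = (W - E[W]) / sqrt(Var[W]) = (10 - 27.5) / 9.7788 = -1.7896.
        Two-sided p = 2*Phi(z) = 0.073521.
Step 6: alpha = 0.1. reject H0.

W+ = 10, W- = 45, W = min = 10, p = 0.073521, reject H0.


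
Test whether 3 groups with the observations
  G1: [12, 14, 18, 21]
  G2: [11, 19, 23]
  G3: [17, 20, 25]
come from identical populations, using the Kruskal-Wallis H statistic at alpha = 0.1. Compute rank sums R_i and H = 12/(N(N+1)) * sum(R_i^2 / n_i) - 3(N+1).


Step 1: Combine all N = 10 observations and assign midranks.
sorted (value, group, rank): (11,G2,1), (12,G1,2), (14,G1,3), (17,G3,4), (18,G1,5), (19,G2,6), (20,G3,7), (21,G1,8), (23,G2,9), (25,G3,10)
Step 2: Sum ranks within each group.
R_1 = 18 (n_1 = 4)
R_2 = 16 (n_2 = 3)
R_3 = 21 (n_3 = 3)
Step 3: H = 12/(N(N+1)) * sum(R_i^2/n_i) - 3(N+1)
     = 12/(10*11) * (18^2/4 + 16^2/3 + 21^2/3) - 3*11
     = 0.109091 * 313.333 - 33
     = 1.181818.
Step 4: No ties, so H is used without correction.
Step 5: Under H0, H ~ chi^2(2); p-value = 0.553824.
Step 6: alpha = 0.1. fail to reject H0.

H = 1.1818, df = 2, p = 0.553824, fail to reject H0.
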